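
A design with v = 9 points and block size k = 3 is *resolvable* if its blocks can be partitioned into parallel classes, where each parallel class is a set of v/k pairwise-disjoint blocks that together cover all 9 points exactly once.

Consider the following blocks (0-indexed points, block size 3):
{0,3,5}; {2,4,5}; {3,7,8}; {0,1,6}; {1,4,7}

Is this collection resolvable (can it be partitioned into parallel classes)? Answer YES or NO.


v = 9, block size k = 3, number of blocks = 5.
For resolvability, blocks must partition into parallel classes of size v/k = 3.
Total blocks must therefore be a multiple of 3: 5 = 3·1 + 2 ⇒ not divisible ✗.
Resolvable? NO.

NO


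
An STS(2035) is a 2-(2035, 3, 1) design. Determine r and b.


An STS(v) is a 2-(v, 3, 1) BIBD: block size k = 3, λ = 1.
Replication: r(k − 1) = λ(v − 1) ⇒ r·2 = 2035 − 1 = 2034 ⇒ r = 1017.
Block count: b = v(v − 1)/6 = 2035·2034/6 = 4139190/6 = 689865.

r = 1017, b = 689865.


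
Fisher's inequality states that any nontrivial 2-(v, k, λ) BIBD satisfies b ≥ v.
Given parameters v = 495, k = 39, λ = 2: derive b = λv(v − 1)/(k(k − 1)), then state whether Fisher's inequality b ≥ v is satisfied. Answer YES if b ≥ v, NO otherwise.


b = λv(v − 1)/(k(k − 1)) = 2·495·494/(39·38) = 489060/1482 = 330.
Compare with v = 495: b < v, so Fisher's inequality fails.

NO


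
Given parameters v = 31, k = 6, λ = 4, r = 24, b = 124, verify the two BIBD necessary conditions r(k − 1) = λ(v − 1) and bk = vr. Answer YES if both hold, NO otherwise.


Condition (i): r(k − 1) = 24·5 = 120; λ(v − 1) = 4·30 = 120. Match? YES.
Condition (ii): bk = 124·6 = 744; vr = 31·24 = 744. Match? YES.
Both conditions hold? YES.

YES


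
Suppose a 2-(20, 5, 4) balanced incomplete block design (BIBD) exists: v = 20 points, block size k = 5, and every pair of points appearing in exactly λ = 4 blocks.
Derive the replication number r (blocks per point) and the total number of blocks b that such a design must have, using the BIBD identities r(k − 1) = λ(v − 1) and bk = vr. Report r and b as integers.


Any 2-(v, k, λ) BIBD satisfies two necessary conditions:
  (i)  Each point sits in r blocks, and counting incidences through any fixed point gives r(k − 1) = λ(v − 1), so r = λ(v − 1)/(k − 1).
  (ii) Total incidences bk = vr, so b = vr/k.
Step 1: r = λ(v − 1)/(k − 1) = 4·(20 − 1)/(5 − 1) = 4·19/4 = 76/4 = 19.
Step 2: b = vr/k = 20·19/5 = 380/5 = 76.
Check integrality: r = 19 ∈ Z ✓, b = 76 ∈ Z ✓.
(These identities are necessary conditions: they determine r and b for any design with these parameters, but do not by themselves prove that one exists.)

r = 19, b = 76.


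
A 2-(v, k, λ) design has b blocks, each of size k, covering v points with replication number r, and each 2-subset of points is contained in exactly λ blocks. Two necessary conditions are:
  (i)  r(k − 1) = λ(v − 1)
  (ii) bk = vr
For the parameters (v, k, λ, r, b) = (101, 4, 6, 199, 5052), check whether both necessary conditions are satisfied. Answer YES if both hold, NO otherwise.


Condition (i): r(k − 1) = 199·3 = 597; λ(v − 1) = 6·100 = 600. Match? NO.
Condition (ii): bk = 5052·4 = 20208; vr = 101·199 = 20099. Match? NO.
Both conditions hold? NO.

NO


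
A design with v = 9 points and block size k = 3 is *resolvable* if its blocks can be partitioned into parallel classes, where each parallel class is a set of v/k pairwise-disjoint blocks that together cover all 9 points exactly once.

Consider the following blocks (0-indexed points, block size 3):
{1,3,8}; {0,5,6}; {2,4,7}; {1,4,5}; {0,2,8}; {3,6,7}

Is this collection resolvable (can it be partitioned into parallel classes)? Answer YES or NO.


v = 9, block size k = 3, number of blocks = 6.
For resolvability, blocks must partition into parallel classes of size v/k = 3.
Total blocks must therefore be a multiple of 3: 6 = 3·2 + 0 ⇒ divisible ✓.
Greedy packing gives 2 candidate class(es). Each should be a full parallel class (size 3, covers all 9 points).
  Class 1 (3 blocks): {1,3,8}; {0,5,6}; {2,4,7}. Points covered: [0, 1, 2, 3, 4, 5, 6, 7, 8].
  Class 2 (3 blocks): {1,4,5}; {0,2,8}; {3,6,7}. Points covered: [0, 1, 2, 3, 4, 5, 6, 7, 8].
All classes full (size 3)? YES. All classes cover every point? YES.
Resolvable? YES.

YES


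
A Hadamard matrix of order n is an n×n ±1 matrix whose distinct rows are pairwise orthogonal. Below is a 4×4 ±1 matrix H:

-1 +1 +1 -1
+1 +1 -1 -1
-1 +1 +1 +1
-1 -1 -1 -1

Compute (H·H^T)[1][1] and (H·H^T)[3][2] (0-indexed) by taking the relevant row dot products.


Row 1 of H: [1, 1, -1, -1].
Row 2 of H: [-1, 1, 1, 1].
Row 3 of H: [-1, -1, -1, -1].
(H·H^T)[1][1] = Σ_j H[1][j]·H[1][j] = (1)² + (1)² + (-1)² + (-1)² = 1 + 1 + 1 + 1 = 4.
(H·H^T)[3][2] = Σ_j H[3][j]·H[2][j] = (-1)·(-1) + (-1)·(1) + (-1)·(1) + (-1)·(1) = 1 + -1 + -1 + -1 = -2.
Rows 3 and 2 are not orthogonal (dot product = -2 ≠ 0), so H is not a Hadamard matrix.

(1,1) entry = 4; (3,2) entry = -2.


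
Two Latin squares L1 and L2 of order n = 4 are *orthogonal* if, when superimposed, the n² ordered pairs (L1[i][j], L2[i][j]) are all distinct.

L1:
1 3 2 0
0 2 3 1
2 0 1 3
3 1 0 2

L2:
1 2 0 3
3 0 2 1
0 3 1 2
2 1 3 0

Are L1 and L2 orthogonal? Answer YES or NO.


Form the n² = 16 superimposed pairs (L1[i][j], L2[i][j]), row by row (rows and columns indexed from 0):
row 0: (1,1) (3,2) (2,0) (0,3)
row 1: (0,3) (2,0) (3,2) (1,1)
row 2: (2,0) (0,3) (1,1) (3,2)
row 3: (3,2) (1,1) (0,3) (2,0)
Orthogonality requires all 16 pairs distinct.
But the pair (0,3) repeats: cell (0,3) has L1 = 0, L2 = 3, and cell (1,0) has L1 = 0, L2 = 3.
A repeated pair means some other pair never occurs (only 4 distinct pairs out of 16), so the squares are not orthogonal.
Conclusion: NO.

NO


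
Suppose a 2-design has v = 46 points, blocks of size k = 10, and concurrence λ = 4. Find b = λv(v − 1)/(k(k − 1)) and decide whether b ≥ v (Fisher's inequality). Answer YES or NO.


r = λ(v − 1)/(k − 1) = 4·45/9 = 20.
b = vr/k = 46·20/10 = 92.
Fisher's inequality: b ≥ v ⇔ 92 ≥ 46? YES.

YES


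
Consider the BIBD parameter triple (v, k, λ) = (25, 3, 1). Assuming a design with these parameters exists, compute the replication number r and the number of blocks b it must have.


Any 2-(v, k, λ) BIBD satisfies two necessary conditions:
  (i)  Each point sits in r blocks, and counting incidences through any fixed point gives r(k − 1) = λ(v − 1), so r = λ(v − 1)/(k − 1).
  (ii) Total incidences bk = vr, so b = vr/k.
Step 1: r = λ(v − 1)/(k − 1) = 1·(25 − 1)/(3 − 1) = 1·24/2 = 24/2 = 12.
Step 2: b = vr/k = 25·12/3 = 300/3 = 100.
Check integrality: r = 12 ∈ Z ✓, b = 100 ∈ Z ✓.
(These identities are necessary conditions: they determine r and b for any design with these parameters, but do not by themselves prove that one exists.)

r = 12, b = 100.


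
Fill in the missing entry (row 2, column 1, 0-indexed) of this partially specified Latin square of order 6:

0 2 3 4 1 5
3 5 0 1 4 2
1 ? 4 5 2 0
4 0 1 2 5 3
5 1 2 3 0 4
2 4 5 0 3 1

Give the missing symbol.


Row 2 contains symbols [0, 1, 2, 4, 5] — missing [3].
Column 1 contains symbols [0, 1, 2, 4, 5] — missing [3].
The missing symbol must appear in both missing sets; intersection = [3].
Therefore the hidden value is 3.

Missing value = 3.


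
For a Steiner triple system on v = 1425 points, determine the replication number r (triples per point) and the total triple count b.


An STS(v) is a 2-(v, 3, 1) BIBD: block size k = 3, λ = 1.
Replication: r(k − 1) = λ(v − 1) ⇒ r·2 = 1425 − 1 = 1424 ⇒ r = 712.
Block count: bk = vr ⇒ b·3 = 1425·712 = 1014600 ⇒ b = 338200.
(Check via b = v(v − 1)/6 = 1425·1424/6 = 2029200/6 = 338200.)

r = 712, b = 338200.


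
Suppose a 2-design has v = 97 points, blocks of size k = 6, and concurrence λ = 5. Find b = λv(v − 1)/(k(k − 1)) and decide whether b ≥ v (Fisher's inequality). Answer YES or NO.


b = λv(v − 1)/(k(k − 1)) = 5·97·96/(6·5) = 46560/30 = 1552.
Compare with v = 97: b ≥ v, so Fisher's inequality holds.

YES


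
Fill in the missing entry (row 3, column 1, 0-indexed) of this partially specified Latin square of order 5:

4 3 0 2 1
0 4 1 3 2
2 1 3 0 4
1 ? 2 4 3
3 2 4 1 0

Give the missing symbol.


Row 3 contains symbols [1, 2, 3, 4] — missing [0].
Column 1 contains symbols [1, 2, 3, 4] — missing [0].
The missing symbol must appear in both missing sets; intersection = [0].
Therefore the hidden value is 0.

Missing value = 0.


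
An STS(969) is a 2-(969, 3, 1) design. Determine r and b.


An STS(v) is a 2-(v, 3, 1) BIBD: block size k = 3, λ = 1.
Replication: r(k − 1) = λ(v − 1) ⇒ r·2 = 969 − 1 = 968 ⇒ r = 484.
Block count: bk = vr ⇒ b·3 = 969·484 = 468996 ⇒ b = 156332.
(Check via b = v(v − 1)/6 = 969·968/6 = 937992/6 = 156332.)

r = 484, b = 156332.


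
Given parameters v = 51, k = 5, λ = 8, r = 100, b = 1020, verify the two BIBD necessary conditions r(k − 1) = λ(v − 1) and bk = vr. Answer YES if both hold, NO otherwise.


Condition (i): r(k − 1) = 100·4 = 400; λ(v − 1) = 8·50 = 400. Match? YES.
Condition (ii): bk = 1020·5 = 5100; vr = 51·100 = 5100. Match? YES.
Both conditions hold? YES.

YES


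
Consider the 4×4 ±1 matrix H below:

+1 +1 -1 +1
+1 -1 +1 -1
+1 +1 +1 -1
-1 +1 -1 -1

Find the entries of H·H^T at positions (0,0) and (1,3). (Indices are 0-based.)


Row 0 of H: [1, 1, -1, 1].
Row 1 of H: [1, -1, 1, -1].
Row 3 of H: [-1, 1, -1, -1].
(H·H^T)[0][0] = Σ_j H[0][j]·H[0][j] = (1)² + (1)² + (-1)² + (1)² = 1 + 1 + 1 + 1 = 4.
(H·H^T)[1][3] = Σ_j H[1][j]·H[3][j] = (1)·(-1) + (-1)·(1) + (1)·(-1) + (-1)·(-1) = -1 + -1 + -1 + 1 = -2.
Rows 1 and 3 are not orthogonal (dot product = -2 ≠ 0), so H is not a Hadamard matrix.

(0,0) entry = 4; (1,3) entry = -2.


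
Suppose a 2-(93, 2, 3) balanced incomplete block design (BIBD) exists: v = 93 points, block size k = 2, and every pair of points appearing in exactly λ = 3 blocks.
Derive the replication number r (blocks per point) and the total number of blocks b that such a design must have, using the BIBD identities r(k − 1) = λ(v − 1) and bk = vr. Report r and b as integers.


Any 2-(v, k, λ) BIBD satisfies two necessary conditions:
  (i)  Each point sits in r blocks, and counting incidences through any fixed point gives r(k − 1) = λ(v − 1), so r = λ(v − 1)/(k − 1).
  (ii) Total incidences bk = vr, so b = vr/k.
Step 1: r = λ(v − 1)/(k − 1) = 3·(93 − 1)/(2 − 1) = 3·92/1 = 276/1 = 276.
Step 2: b = vr/k = 93·276/2 = 25668/2 = 12834.
Check integrality: r = 276 ∈ Z ✓, b = 12834 ∈ Z ✓.
(These identities are necessary conditions: they determine r and b for any design with these parameters, but do not by themselves prove that one exists.)

r = 276, b = 12834.


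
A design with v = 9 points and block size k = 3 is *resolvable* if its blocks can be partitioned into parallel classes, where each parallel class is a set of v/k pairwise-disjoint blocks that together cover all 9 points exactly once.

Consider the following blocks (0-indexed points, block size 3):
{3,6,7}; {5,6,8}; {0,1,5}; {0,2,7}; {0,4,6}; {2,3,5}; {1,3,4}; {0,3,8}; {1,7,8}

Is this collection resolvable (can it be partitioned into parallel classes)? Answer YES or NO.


v = 9, block size k = 3, number of blocks = 9.
For resolvability, blocks must partition into parallel classes of size v/k = 3.
Total blocks must therefore be a multiple of 3: 9 = 3·3 + 0 ⇒ divisible ✓.
Consider block {3,6,7}. The only other block(s) in the collection disjoint from it are {0,1,5} — just 1 block(s). Any parallel class containing {3,6,7} would need 2 other blocks each disjoint from it, so no parallel class of size 3 can contain {3,6,7}.
Since every block must belong to some parallel class in a resolution, the collection cannot be partitioned into parallel classes.
Resolvable? NO.

NO


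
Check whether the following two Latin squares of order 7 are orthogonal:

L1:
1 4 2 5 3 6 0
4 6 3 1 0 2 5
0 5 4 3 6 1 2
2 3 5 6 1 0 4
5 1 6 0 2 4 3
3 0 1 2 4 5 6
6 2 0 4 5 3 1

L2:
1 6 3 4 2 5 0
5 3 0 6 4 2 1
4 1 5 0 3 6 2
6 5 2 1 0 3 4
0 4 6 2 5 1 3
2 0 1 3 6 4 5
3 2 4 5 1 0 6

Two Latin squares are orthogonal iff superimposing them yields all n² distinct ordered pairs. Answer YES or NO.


Form the n² = 49 superimposed pairs (L1[i][j], L2[i][j]), row by row (rows and columns indexed from 0):
row 0: (1,1) (4,6) (2,3) (5,4) (3,2) (6,5) (0,0)
row 1: (4,5) (6,3) (3,0) (1,6) (0,4) (2,2) (5,1)
row 2: (0,4) (5,1) (4,5) (3,0) (6,3) (1,6) (2,2)
row 3: (2,6) (3,5) (5,2) (6,1) (1,0) (0,3) (4,4)
row 4: (5,0) (1,4) (6,6) (0,2) (2,5) (4,1) (3,3)
row 5: (3,2) (0,0) (1,1) (2,3) (4,6) (5,4) (6,5)
row 6: (6,3) (2,2) (0,4) (4,5) (5,1) (3,0) (1,6)
Orthogonality requires all 49 pairs distinct.
But the pair (0,4) repeats: cell (1,4) has L1 = 0, L2 = 4, and cell (2,0) has L1 = 0, L2 = 4.
A repeated pair means some other pair never occurs (only 28 distinct pairs out of 49), so the squares are not orthogonal.
Conclusion: NO.

NO


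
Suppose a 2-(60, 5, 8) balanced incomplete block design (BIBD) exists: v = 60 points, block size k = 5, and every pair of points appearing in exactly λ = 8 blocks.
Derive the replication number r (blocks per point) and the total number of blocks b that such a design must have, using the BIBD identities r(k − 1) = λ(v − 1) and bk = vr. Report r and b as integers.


Any 2-(v, k, λ) BIBD satisfies two necessary conditions:
  (i)  Each point sits in r blocks, and counting incidences through any fixed point gives r(k − 1) = λ(v − 1), so r = λ(v − 1)/(k − 1).
  (ii) Total incidences bk = vr, so b = vr/k.
Step 1: r = λ(v − 1)/(k − 1) = 8·(60 − 1)/(5 − 1) = 8·59/4 = 472/4 = 118.
Step 2: b = vr/k = 60·118/5 = 7080/5 = 1416.
Check integrality: r = 118 ∈ Z ✓, b = 1416 ∈ Z ✓.
(These identities are necessary conditions: they determine r and b for any design with these parameters, but do not by themselves prove that one exists.)

r = 118, b = 1416.


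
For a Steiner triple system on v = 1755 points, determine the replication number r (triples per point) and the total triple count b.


An STS(v) is a 2-(v, 3, 1) BIBD: block size k = 3, λ = 1.
Replication: r(k − 1) = λ(v − 1) ⇒ r·2 = 1755 − 1 = 1754 ⇒ r = 877.
Block count: b = v(v − 1)/6 = 1755·1754/6 = 3078270/6 = 513045.
(Check via bk = vr: 513045·3 = 1539135 = 1755·877 = 1539135 ✓.)

r = 877, b = 513045.


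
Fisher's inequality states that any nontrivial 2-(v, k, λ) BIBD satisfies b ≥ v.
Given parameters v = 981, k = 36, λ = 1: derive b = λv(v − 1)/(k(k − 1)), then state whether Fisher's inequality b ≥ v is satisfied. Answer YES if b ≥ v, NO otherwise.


b = λv(v − 1)/(k(k − 1)) = 1·981·980/(36·35) = 961380/1260 = 763.
Compare with v = 981: b < v, so Fisher's inequality fails.

NO


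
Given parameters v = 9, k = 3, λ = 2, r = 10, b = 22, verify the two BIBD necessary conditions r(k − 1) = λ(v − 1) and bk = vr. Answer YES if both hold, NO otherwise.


Condition (i): r(k − 1) = 10·2 = 20; λ(v − 1) = 2·8 = 16. Match? NO.
Condition (ii): bk = 22·3 = 66; vr = 9·10 = 90. Match? NO.
Both conditions hold? NO.

NO


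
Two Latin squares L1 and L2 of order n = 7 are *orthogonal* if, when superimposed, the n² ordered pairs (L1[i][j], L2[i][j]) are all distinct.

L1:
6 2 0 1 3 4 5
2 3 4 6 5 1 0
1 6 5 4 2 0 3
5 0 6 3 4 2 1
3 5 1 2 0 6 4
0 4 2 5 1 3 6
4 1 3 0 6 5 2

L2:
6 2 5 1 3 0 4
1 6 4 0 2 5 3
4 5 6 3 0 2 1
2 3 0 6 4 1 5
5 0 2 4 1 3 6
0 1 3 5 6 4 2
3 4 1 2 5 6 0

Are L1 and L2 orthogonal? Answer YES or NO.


Form the n² = 49 superimposed pairs (L1[i][j], L2[i][j]), row by row (rows and columns indexed from 0):
row 0: (6,6) (2,2) (0,5) (1,1) (3,3) (4,0) (5,4)
row 1: (2,1) (3,6) (4,4) (6,0) (5,2) (1,5) (0,3)
row 2: (1,4) (6,5) (5,6) (4,3) (2,0) (0,2) (3,1)
row 3: (5,2) (0,3) (6,0) (3,6) (4,4) (2,1) (1,5)
row 4: (3,5) (5,0) (1,2) (2,4) (0,1) (6,3) (4,6)
row 5: (0,0) (4,1) (2,3) (5,5) (1,6) (3,4) (6,2)
row 6: (4,3) (1,4) (3,1) (0,2) (6,5) (5,6) (2,0)
Orthogonality requires all 49 pairs distinct.
But the pair (5,2) repeats: cell (1,4) has L1 = 5, L2 = 2, and cell (3,0) has L1 = 5, L2 = 2.
A repeated pair means some other pair never occurs (only 35 distinct pairs out of 49), so the squares are not orthogonal.
Conclusion: NO.

NO


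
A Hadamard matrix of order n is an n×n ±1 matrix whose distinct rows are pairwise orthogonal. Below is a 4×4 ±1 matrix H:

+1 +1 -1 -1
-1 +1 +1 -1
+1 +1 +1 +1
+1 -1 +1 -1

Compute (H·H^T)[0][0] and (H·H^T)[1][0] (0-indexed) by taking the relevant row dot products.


Row 0 of H: [1, 1, -1, -1].
Row 1 of H: [-1, 1, 1, -1].
(H·H^T)[0][0] = Σ_j H[0][j]·H[0][j] = (1)² + (1)² + (-1)² + (-1)² = 1 + 1 + 1 + 1 = 4.
(H·H^T)[1][0] = Σ_j H[1][j]·H[0][j] = (-1)·(1) + (1)·(1) + (1)·(-1) + (-1)·(-1) = -1 + 1 + -1 + 1 = 0.
So rows 1 and 0 are orthogonal; the diagonal entry equals n = 4.

(0,0) entry = 4; (1,0) entry = 0.


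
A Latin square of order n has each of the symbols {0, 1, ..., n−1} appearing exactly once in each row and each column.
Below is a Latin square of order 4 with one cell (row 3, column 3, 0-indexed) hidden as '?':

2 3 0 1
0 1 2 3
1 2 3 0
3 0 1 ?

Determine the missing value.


Row 3 contains symbols [0, 1, 3] — missing [2].
Column 3 contains symbols [0, 1, 3] — missing [2].
The missing symbol must appear in both missing sets; intersection = [2].
Therefore the hidden value is 2.

Missing value = 2.


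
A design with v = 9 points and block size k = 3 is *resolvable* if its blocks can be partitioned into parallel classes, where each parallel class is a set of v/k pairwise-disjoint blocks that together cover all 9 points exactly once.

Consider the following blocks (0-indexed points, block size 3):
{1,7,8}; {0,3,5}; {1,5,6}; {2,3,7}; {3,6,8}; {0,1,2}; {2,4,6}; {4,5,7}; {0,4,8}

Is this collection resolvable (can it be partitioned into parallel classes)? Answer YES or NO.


v = 9, block size k = 3, number of blocks = 9.
For resolvability, blocks must partition into parallel classes of size v/k = 3.
Total blocks must therefore be a multiple of 3: 9 = 3·3 + 0 ⇒ divisible ✓.
Greedy packing gives 3 candidate class(es). Each should be a full parallel class (size 3, covers all 9 points).
  Class 1 (3 blocks): {1,7,8}; {0,3,5}; {2,4,6}. Points covered: [0, 1, 2, 3, 4, 5, 6, 7, 8].
  Class 2 (3 blocks): {1,5,6}; {2,3,7}; {0,4,8}. Points covered: [0, 1, 2, 3, 4, 5, 6, 7, 8].
  Class 3 (3 blocks): {3,6,8}; {0,1,2}; {4,5,7}. Points covered: [0, 1, 2, 3, 4, 5, 6, 7, 8].
All classes full (size 3)? YES. All classes cover every point? YES.
Resolvable? YES.

YES


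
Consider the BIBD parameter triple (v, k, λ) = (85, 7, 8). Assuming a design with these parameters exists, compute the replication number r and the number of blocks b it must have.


Any 2-(v, k, λ) BIBD satisfies two necessary conditions:
  (i)  Each point sits in r blocks, and counting incidences through any fixed point gives r(k − 1) = λ(v − 1), so r = λ(v − 1)/(k − 1).
  (ii) Total incidences bk = vr, so b = vr/k.
Step 1: r = λ(v − 1)/(k − 1) = 8·(85 − 1)/(7 − 1) = 8·84/6 = 672/6 = 112.
Step 2: b = vr/k = 85·112/7 = 9520/7 = 1360.
Check integrality: r = 112 ∈ Z ✓, b = 1360 ∈ Z ✓.
(These identities are necessary conditions: they determine r and b for any design with these parameters, but do not by themselves prove that one exists.)

r = 112, b = 1360.


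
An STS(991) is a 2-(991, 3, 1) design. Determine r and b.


An STS(v) is a 2-(v, 3, 1) BIBD: block size k = 3, λ = 1.
Replication: r(k − 1) = λ(v − 1) ⇒ r·2 = 991 − 1 = 990 ⇒ r = 495.
Block count: b = v(v − 1)/6 = 991·990/6 = 981090/6 = 163515.
(Check via bk = vr: 163515·3 = 490545 = 991·495 = 490545 ✓.)

r = 495, b = 163515.


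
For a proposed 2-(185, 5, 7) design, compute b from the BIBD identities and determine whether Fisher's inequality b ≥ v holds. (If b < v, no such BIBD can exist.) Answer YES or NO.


r = λ(v − 1)/(k − 1) = 7·184/4 = 322.
b = vr/k = 185·322/5 = 11914.
Fisher's inequality: b ≥ v ⇔ 11914 ≥ 185? YES.

YES


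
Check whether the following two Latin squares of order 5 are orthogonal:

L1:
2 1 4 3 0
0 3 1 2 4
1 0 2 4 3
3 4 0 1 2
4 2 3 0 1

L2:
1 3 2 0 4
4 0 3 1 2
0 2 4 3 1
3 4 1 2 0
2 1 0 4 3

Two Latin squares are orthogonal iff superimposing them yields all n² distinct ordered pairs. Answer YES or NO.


Form the n² = 25 superimposed pairs (L1[i][j], L2[i][j]), row by row (rows and columns indexed from 0):
row 0: (2,1) (1,3) (4,2) (3,0) (0,4)
row 1: (0,4) (3,0) (1,3) (2,1) (4,2)
row 2: (1,0) (0,2) (2,4) (4,3) (3,1)
row 3: (3,3) (4,4) (0,1) (1,2) (2,0)
row 4: (4,2) (2,1) (3,0) (0,4) (1,3)
Orthogonality requires all 25 pairs distinct.
But the pair (0,4) repeats: cell (0,4) has L1 = 0, L2 = 4, and cell (1,0) has L1 = 0, L2 = 4.
A repeated pair means some other pair never occurs (only 15 distinct pairs out of 25), so the squares are not orthogonal.
Conclusion: NO.

NO


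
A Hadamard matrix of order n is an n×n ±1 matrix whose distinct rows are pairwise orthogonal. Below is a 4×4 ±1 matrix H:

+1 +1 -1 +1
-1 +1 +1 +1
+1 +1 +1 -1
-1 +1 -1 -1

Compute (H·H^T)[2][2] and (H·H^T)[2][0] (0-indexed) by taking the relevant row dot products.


Row 0 of H: [1, 1, -1, 1].
Row 2 of H: [1, 1, 1, -1].
(H·H^T)[2][2] = Σ_j H[2][j]·H[2][j] = (1)² + (1)² + (1)² + (-1)² = 1 + 1 + 1 + 1 = 4.
(H·H^T)[2][0] = Σ_j H[2][j]·H[0][j] = (1)·(1) + (1)·(1) + (1)·(-1) + (-1)·(1) = 1 + 1 + -1 + -1 = 0.
So rows 2 and 0 are orthogonal; the diagonal entry equals n = 4.

(2,2) entry = 4; (2,0) entry = 0.


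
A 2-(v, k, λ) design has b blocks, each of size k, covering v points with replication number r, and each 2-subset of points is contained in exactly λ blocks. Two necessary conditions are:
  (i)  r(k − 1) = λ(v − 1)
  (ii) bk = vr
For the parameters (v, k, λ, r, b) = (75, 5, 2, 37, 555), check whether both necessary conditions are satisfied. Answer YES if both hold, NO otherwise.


Condition (i): r(k − 1) = 37·4 = 148; λ(v − 1) = 2·74 = 148. Match? YES.
Condition (ii): bk = 555·5 = 2775; vr = 75·37 = 2775. Match? YES.
Both conditions hold? YES.

YES


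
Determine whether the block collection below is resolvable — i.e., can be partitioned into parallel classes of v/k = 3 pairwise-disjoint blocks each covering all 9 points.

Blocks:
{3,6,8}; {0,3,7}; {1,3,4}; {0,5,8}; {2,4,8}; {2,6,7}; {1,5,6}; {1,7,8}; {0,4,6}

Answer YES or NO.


v = 9, block size k = 3, number of blocks = 9.
For resolvability, blocks must partition into parallel classes of size v/k = 3.
Total blocks must therefore be a multiple of 3: 9 = 3·3 + 0 ⇒ divisible ✓.
Consider block {3,6,8}. It intersects every other block in the collection, so no parallel class of size 3 can contain it.
Since every block must belong to some parallel class in a resolution, the collection cannot be partitioned into parallel classes.
Resolvable? NO.

NO


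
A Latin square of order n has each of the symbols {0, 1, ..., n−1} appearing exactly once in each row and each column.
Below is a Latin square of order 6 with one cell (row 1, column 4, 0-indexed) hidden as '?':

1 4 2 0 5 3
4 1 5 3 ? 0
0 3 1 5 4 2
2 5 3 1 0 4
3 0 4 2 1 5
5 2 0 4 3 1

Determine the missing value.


Row 1 contains symbols [0, 1, 3, 4, 5] — missing [2].
Column 4 contains symbols [0, 1, 3, 4, 5] — missing [2].
The missing symbol must appear in both missing sets; intersection = [2].
Therefore the hidden value is 2.

Missing value = 2.


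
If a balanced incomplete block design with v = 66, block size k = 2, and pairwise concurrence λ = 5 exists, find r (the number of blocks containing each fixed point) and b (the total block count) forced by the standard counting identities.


Any 2-(v, k, λ) BIBD satisfies two necessary conditions:
  (i)  Each point sits in r blocks, and counting incidences through any fixed point gives r(k − 1) = λ(v − 1), so r = λ(v − 1)/(k − 1).
  (ii) Total incidences bk = vr, so b = vr/k.
Step 1: r = λ(v − 1)/(k − 1) = 5·(66 − 1)/(2 − 1) = 5·65/1 = 325/1 = 325.
Step 2: b = vr/k = 66·325/2 = 21450/2 = 10725.
Check integrality: r = 325 ∈ Z ✓, b = 10725 ∈ Z ✓.
(These identities are necessary conditions: they determine r and b for any design with these parameters, but do not by themselves prove that one exists.)

r = 325, b = 10725.


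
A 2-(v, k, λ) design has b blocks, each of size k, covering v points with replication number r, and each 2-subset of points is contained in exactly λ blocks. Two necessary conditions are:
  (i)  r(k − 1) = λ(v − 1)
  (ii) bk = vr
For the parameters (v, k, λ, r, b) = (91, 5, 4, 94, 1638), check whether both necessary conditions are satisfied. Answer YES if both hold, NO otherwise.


Condition (i): r(k − 1) = 94·4 = 376; λ(v − 1) = 4·90 = 360. Match? NO.
Condition (ii): bk = 1638·5 = 8190; vr = 91·94 = 8554. Match? NO.
Both conditions hold? NO.

NO


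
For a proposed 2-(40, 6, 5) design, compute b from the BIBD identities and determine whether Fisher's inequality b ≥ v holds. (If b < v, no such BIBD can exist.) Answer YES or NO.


r = λ(v − 1)/(k − 1) = 5·39/5 = 39.
b = vr/k = 40·39/6 = 260.
Fisher's inequality: b ≥ v ⇔ 260 ≥ 40? YES.

YES


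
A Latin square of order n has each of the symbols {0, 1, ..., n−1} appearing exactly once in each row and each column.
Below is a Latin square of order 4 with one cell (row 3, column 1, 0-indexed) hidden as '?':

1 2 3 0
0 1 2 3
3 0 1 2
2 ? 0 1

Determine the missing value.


Row 3 contains symbols [0, 1, 2] — missing [3].
Column 1 contains symbols [0, 1, 2] — missing [3].
The missing symbol must appear in both missing sets; intersection = [3].
Therefore the hidden value is 3.

Missing value = 3.


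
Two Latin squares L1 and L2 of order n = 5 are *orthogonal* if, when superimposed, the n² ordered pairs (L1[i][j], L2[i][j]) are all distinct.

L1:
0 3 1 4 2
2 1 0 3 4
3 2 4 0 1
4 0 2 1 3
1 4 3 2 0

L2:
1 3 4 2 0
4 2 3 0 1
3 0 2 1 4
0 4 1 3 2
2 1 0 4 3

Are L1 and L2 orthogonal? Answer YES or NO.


Form the n² = 25 superimposed pairs (L1[i][j], L2[i][j]), row by row (rows and columns indexed from 0):
row 0: (0,1) (3,3) (1,4) (4,2) (2,0)
row 1: (2,4) (1,2) (0,3) (3,0) (4,1)
row 2: (3,3) (2,0) (4,2) (0,1) (1,4)
row 3: (4,0) (0,4) (2,1) (1,3) (3,2)
row 4: (1,2) (4,1) (3,0) (2,4) (0,3)
Orthogonality requires all 25 pairs distinct.
But the pair (3,3) repeats: cell (0,1) has L1 = 3, L2 = 3, and cell (2,0) has L1 = 3, L2 = 3.
A repeated pair means some other pair never occurs (only 15 distinct pairs out of 25), so the squares are not orthogonal.
Conclusion: NO.

NO


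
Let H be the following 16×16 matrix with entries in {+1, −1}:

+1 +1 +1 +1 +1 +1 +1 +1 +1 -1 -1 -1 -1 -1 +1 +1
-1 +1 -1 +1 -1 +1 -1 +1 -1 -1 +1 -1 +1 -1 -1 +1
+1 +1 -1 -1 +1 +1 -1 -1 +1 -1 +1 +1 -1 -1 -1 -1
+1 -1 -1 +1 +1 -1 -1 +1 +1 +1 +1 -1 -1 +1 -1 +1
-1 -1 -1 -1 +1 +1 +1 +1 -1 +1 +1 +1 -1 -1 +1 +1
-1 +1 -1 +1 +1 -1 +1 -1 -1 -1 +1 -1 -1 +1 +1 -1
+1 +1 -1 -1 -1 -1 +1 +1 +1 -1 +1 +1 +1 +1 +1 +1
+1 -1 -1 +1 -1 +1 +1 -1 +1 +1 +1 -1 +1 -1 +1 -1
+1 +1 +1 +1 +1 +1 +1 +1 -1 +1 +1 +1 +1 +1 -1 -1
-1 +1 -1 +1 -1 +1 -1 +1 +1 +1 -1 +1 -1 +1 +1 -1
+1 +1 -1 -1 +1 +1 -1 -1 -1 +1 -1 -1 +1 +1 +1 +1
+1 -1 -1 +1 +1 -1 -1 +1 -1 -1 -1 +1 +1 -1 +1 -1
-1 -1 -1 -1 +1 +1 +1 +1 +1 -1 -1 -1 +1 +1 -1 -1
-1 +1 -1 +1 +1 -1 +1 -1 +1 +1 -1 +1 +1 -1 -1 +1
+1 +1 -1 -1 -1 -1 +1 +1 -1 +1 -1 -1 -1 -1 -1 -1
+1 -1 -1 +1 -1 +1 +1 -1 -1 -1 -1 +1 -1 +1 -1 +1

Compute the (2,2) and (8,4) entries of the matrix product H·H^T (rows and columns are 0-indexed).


Row 2 of H: [1, 1, -1, -1, 1, 1, -1, -1, 1, -1, 1, 1, -1, -1, -1, -1].
Row 4 of H: [-1, -1, -1, -1, 1, 1, 1, 1, -1, 1, 1, 1, -1, -1, 1, 1].
Row 8 of H: [1, 1, 1, 1, 1, 1, 1, 1, -1, 1, 1, 1, 1, 1, -1, -1].
(H·H^T)[2][2] = Σ_j H[2][j]·H[2][j] = (1)² + (1)² + (-1)² + (-1)² + (1)² + (1)² + (-1)² + (-1)² + (1)² + (-1)² + (1)² + (1)² + (-1)² + (-1)² + (-1)² + (-1)² = 1 + 1 + 1 + 1 + 1 + 1 + 1 + 1 + 1 + 1 + 1 + 1 + 1 + 1 + 1 + 1 = 16.
(H·H^T)[8][4] = Σ_j H[8][j]·H[4][j] = (1)·(-1) + (1)·(-1) + (1)·(-1) + (1)·(-1) + (1)·(1) + (1)·(1) + (1)·(1) + (1)·(1) + (-1)·(-1) + (1)·(1) + (1)·(1) + (1)·(1) + (1)·(-1) + (1)·(-1) + (-1)·(1) + (-1)·(1) = -1 + -1 + -1 + -1 + 1 + 1 + 1 + 1 + 1 + 1 + 1 + 1 + -1 + -1 + -1 + -1 = 0.
So rows 8 and 4 are orthogonal; the diagonal entry equals n = 16.

(2,2) entry = 16; (8,4) entry = 0.


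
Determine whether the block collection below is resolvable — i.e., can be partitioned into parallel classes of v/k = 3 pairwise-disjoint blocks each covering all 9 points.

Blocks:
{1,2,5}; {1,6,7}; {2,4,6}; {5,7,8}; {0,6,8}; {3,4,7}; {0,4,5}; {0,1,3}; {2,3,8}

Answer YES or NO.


v = 9, block size k = 3, number of blocks = 9.
For resolvability, blocks must partition into parallel classes of size v/k = 3.
Total blocks must therefore be a multiple of 3: 9 = 3·3 + 0 ⇒ divisible ✓.
Greedy packing gives 3 candidate class(es). Each should be a full parallel class (size 3, covers all 9 points).
  Class 1 (3 blocks): {1,2,5}; {0,6,8}; {3,4,7}. Points covered: [0, 1, 2, 3, 4, 5, 6, 7, 8].
  Class 2 (3 blocks): {1,6,7}; {0,4,5}; {2,3,8}. Points covered: [0, 1, 2, 3, 4, 5, 6, 7, 8].
  Class 3 (3 blocks): {2,4,6}; {5,7,8}; {0,1,3}. Points covered: [0, 1, 2, 3, 4, 5, 6, 7, 8].
All classes full (size 3)? YES. All classes cover every point? YES.
Resolvable? YES.

YES


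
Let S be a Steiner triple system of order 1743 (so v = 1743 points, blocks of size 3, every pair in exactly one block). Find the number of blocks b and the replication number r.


An STS(v) is a 2-(v, 3, 1) BIBD: block size k = 3, λ = 1.
Replication: r(k − 1) = λ(v − 1) ⇒ r·2 = 1743 − 1 = 1742 ⇒ r = 871.
Block count: b = v(v − 1)/6 = 1743·1742/6 = 3036306/6 = 506051.
(Check via bk = vr: 506051·3 = 1518153 = 1743·871 = 1518153 ✓.)

r = 871, b = 506051.


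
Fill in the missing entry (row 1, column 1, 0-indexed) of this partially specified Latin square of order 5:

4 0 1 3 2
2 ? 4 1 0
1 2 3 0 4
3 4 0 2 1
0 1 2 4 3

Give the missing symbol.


Row 1 contains symbols [0, 1, 2, 4] — missing [3].
Column 1 contains symbols [0, 1, 2, 4] — missing [3].
The missing symbol must appear in both missing sets; intersection = [3].
Therefore the hidden value is 3.

Missing value = 3.


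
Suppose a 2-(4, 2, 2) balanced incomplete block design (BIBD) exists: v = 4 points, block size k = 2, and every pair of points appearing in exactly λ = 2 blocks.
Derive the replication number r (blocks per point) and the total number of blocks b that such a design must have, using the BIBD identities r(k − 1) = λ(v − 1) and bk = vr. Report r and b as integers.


Any 2-(v, k, λ) BIBD satisfies two necessary conditions:
  (i)  Each point sits in r blocks, and counting incidences through any fixed point gives r(k − 1) = λ(v − 1), so r = λ(v − 1)/(k − 1).
  (ii) Total incidences bk = vr, so b = vr/k.
Step 1: r = λ(v − 1)/(k − 1) = 2·(4 − 1)/(2 − 1) = 2·3/1 = 6/1 = 6.
Step 2: b = vr/k = 4·6/2 = 24/2 = 12.
Check integrality: r = 6 ∈ Z ✓, b = 12 ∈ Z ✓.
(These identities are necessary conditions: they determine r and b for any design with these parameters, but do not by themselves prove that one exists.)

r = 6, b = 12.


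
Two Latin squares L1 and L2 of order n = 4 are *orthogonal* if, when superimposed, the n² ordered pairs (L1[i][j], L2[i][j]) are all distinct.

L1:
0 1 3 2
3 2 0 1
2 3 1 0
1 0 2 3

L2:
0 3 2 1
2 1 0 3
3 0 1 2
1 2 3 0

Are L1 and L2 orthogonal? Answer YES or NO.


Form the n² = 16 superimposed pairs (L1[i][j], L2[i][j]), row by row (rows and columns indexed from 0):
row 0: (0,0) (1,3) (3,2) (2,1)
row 1: (3,2) (2,1) (0,0) (1,3)
row 2: (2,3) (3,0) (1,1) (0,2)
row 3: (1,1) (0,2) (2,3) (3,0)
Orthogonality requires all 16 pairs distinct.
But the pair (3,2) repeats: cell (0,2) has L1 = 3, L2 = 2, and cell (1,0) has L1 = 3, L2 = 2.
A repeated pair means some other pair never occurs (only 8 distinct pairs out of 16), so the squares are not orthogonal.
Conclusion: NO.

NO


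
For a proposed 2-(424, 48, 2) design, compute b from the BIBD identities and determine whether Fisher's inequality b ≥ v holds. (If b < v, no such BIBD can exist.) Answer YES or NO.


b = λv(v − 1)/(k(k − 1)) = 2·424·423/(48·47) = 358704/2256 = 159.
Compare with v = 424: b < v, so Fisher's inequality fails.

NO


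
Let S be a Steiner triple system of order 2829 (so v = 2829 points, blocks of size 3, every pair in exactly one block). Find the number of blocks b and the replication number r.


An STS(v) is a 2-(v, 3, 1) BIBD: block size k = 3, λ = 1.
Replication: r(k − 1) = λ(v − 1) ⇒ r·2 = 2829 − 1 = 2828 ⇒ r = 1414.
Block count: bk = vr ⇒ b·3 = 2829·1414 = 4000206 ⇒ b = 1333402.
(Check via b = v(v − 1)/6 = 2829·2828/6 = 8000412/6 = 1333402.)

r = 1414, b = 1333402.


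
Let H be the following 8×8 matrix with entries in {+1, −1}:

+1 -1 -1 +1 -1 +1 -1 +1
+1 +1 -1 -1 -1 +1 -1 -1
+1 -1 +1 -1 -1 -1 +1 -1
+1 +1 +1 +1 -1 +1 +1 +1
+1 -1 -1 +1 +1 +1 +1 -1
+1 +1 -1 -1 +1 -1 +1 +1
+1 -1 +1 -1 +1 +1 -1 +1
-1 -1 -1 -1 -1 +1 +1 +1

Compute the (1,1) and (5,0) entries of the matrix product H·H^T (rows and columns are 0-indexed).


Row 0 of H: [1, -1, -1, 1, -1, 1, -1, 1].
Row 1 of H: [1, 1, -1, -1, -1, 1, -1, -1].
Row 5 of H: [1, 1, -1, -1, 1, -1, 1, 1].
(H·H^T)[1][1] = Σ_j H[1][j]·H[1][j] = (1)² + (1)² + (-1)² + (-1)² + (-1)² + (1)² + (-1)² + (-1)² = 1 + 1 + 1 + 1 + 1 + 1 + 1 + 1 = 8.
(H·H^T)[5][0] = Σ_j H[5][j]·H[0][j] = (1)·(1) + (1)·(-1) + (-1)·(-1) + (-1)·(1) + (1)·(-1) + (-1)·(1) + (1)·(-1) + (1)·(1) = 1 + -1 + 1 + -1 + -1 + -1 + -1 + 1 = -2.
Rows 5 and 0 are not orthogonal (dot product = -2 ≠ 0), so H is not a Hadamard matrix.

(1,1) entry = 8; (5,0) entry = -2.


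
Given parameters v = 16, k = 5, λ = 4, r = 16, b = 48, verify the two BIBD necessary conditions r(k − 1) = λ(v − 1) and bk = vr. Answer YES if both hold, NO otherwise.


Condition (i): r(k − 1) = 16·4 = 64; λ(v − 1) = 4·15 = 60. Match? NO.
Condition (ii): bk = 48·5 = 240; vr = 16·16 = 256. Match? NO.
Both conditions hold? NO.

NO


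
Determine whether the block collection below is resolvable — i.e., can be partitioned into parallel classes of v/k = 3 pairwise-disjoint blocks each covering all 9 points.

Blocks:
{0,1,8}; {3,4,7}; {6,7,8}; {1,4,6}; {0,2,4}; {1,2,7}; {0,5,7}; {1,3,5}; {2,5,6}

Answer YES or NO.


v = 9, block size k = 3, number of blocks = 9.
For resolvability, blocks must partition into parallel classes of size v/k = 3.
Total blocks must therefore be a multiple of 3: 9 = 3·3 + 0 ⇒ divisible ✓.
Consider block {1,4,6}. The only other block(s) in the collection disjoint from it are {0,5,7} — just 1 block(s). Any parallel class containing {1,4,6} would need 2 other blocks each disjoint from it, so no parallel class of size 3 can contain {1,4,6}.
Since every block must belong to some parallel class in a resolution, the collection cannot be partitioned into parallel classes.
Resolvable? NO.

NO


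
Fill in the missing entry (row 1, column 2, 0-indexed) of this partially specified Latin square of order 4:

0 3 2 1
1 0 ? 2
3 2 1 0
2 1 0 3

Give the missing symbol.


Row 1 contains symbols [0, 1, 2] — missing [3].
Column 2 contains symbols [0, 1, 2] — missing [3].
The missing symbol must appear in both missing sets; intersection = [3].
Therefore the hidden value is 3.

Missing value = 3.


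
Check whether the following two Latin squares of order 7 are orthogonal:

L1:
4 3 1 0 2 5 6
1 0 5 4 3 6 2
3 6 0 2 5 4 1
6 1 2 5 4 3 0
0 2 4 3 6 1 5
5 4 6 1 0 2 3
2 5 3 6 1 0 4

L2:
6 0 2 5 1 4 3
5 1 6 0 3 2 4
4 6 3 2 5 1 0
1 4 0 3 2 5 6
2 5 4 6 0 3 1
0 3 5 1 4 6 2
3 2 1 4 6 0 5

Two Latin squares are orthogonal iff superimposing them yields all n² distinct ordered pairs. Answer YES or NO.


Form the n² = 49 superimposed pairs (L1[i][j], L2[i][j]), row by row (rows and columns indexed from 0):
row 0: (4,6) (3,0) (1,2) (0,5) (2,1) (5,4) (6,3)
row 1: (1,5) (0,1) (5,6) (4,0) (3,3) (6,2) (2,4)
row 2: (3,4) (6,6) (0,3) (2,2) (5,5) (4,1) (1,0)
row 3: (6,1) (1,4) (2,0) (5,3) (4,2) (3,5) (0,6)
row 4: (0,2) (2,5) (4,4) (3,6) (6,0) (1,3) (5,1)
row 5: (5,0) (4,3) (6,5) (1,1) (0,4) (2,6) (3,2)
row 6: (2,3) (5,2) (3,1) (6,4) (1,6) (0,0) (4,5)
Orthogonality requires all 49 pairs distinct.
Check by first coordinate: for each symbol s of L1, list the L2 entries in the n cells where L1 = s; they must all differ.
  L1 = 0: L2 entries (in reading order) 5, 1, 3, 6, 2, 4, 0 — all 7 distinct ✓
  L1 = 1: L2 entries (in reading order) 2, 5, 0, 4, 3, 1, 6 — all 7 distinct ✓
  L1 = 2: L2 entries (in reading order) 1, 4, 2, 0, 5, 6, 3 — all 7 distinct ✓
  L1 = 3: L2 entries (in reading order) 0, 3, 4, 5, 6, 2, 1 — all 7 distinct ✓
  L1 = 4: L2 entries (in reading order) 6, 0, 1, 2, 4, 3, 5 — all 7 distinct ✓
  L1 = 5: L2 entries (in reading order) 4, 6, 5, 3, 1, 0, 2 — all 7 distinct ✓
  L1 = 6: L2 entries (in reading order) 3, 2, 6, 1, 0, 5, 4 — all 7 distinct ✓
Every symbol of L1 meets every symbol of L2 exactly once, so all 49 pairs are distinct (49 of 49).
Conclusion: YES.

YES


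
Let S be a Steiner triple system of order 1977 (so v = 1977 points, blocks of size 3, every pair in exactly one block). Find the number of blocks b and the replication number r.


An STS(v) is a 2-(v, 3, 1) BIBD: block size k = 3, λ = 1.
Replication: r(k − 1) = λ(v − 1) ⇒ r·2 = 1977 − 1 = 1976 ⇒ r = 988.
Block count: b = v(v − 1)/6 = 1977·1976/6 = 3906552/6 = 651092.
(Check via bk = vr: 651092·3 = 1953276 = 1977·988 = 1953276 ✓.)

r = 988, b = 651092.


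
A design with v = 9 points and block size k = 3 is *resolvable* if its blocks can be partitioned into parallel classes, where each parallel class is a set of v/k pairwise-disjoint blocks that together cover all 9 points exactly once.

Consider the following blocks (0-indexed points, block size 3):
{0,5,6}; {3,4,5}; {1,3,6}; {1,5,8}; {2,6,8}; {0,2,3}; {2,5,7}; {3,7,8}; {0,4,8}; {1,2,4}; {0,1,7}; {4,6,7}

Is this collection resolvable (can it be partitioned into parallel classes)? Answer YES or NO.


v = 9, block size k = 3, number of blocks = 12.
For resolvability, blocks must partition into parallel classes of size v/k = 3.
Total blocks must therefore be a multiple of 3: 12 = 3·4 + 0 ⇒ divisible ✓.
Greedy packing gives 4 candidate class(es). Each should be a full parallel class (size 3, covers all 9 points).
  Class 1 (3 blocks): {0,5,6}; {3,7,8}; {1,2,4}. Points covered: [0, 1, 2, 3, 4, 5, 6, 7, 8].
  Class 2 (3 blocks): {3,4,5}; {2,6,8}; {0,1,7}. Points covered: [0, 1, 2, 3, 4, 5, 6, 7, 8].
  Class 3 (3 blocks): {1,3,6}; {2,5,7}; {0,4,8}. Points covered: [0, 1, 2, 3, 4, 5, 6, 7, 8].
  Class 4 (3 blocks): {1,5,8}; {0,2,3}; {4,6,7}. Points covered: [0, 1, 2, 3, 4, 5, 6, 7, 8].
All classes full (size 3)? YES. All classes cover every point? YES.
Resolvable? YES.

YES


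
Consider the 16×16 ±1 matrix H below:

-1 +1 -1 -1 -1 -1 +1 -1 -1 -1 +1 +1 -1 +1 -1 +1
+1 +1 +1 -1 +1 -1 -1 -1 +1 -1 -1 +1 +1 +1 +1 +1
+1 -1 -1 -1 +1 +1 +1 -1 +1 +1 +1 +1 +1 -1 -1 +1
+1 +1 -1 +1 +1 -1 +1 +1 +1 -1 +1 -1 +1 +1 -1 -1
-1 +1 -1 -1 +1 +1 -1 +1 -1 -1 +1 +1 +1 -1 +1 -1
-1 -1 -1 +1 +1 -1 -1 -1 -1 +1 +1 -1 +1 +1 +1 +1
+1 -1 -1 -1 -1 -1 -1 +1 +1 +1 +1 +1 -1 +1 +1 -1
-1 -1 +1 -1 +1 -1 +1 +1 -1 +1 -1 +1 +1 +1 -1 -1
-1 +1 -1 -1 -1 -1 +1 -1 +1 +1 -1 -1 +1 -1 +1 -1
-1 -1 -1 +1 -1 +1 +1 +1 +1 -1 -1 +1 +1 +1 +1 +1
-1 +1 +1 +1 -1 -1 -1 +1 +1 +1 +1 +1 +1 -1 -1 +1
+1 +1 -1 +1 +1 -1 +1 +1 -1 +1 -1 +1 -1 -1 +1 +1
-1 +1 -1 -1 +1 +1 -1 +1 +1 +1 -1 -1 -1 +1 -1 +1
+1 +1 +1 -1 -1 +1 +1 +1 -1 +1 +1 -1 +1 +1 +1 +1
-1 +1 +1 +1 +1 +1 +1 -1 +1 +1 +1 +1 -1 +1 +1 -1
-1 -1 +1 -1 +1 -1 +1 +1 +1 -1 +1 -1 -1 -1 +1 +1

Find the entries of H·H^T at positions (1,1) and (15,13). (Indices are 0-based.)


Row 1 of H: [1, 1, 1, -1, 1, -1, -1, -1, 1, -1, -1, 1, 1, 1, 1, 1].
Row 13 of H: [1, 1, 1, -1, -1, 1, 1, 1, -1, 1, 1, -1, 1, 1, 1, 1].
Row 15 of H: [-1, -1, 1, -1, 1, -1, 1, 1, 1, -1, 1, -1, -1, -1, 1, 1].
(H·H^T)[1][1] = Σ_j H[1][j]·H[1][j] = (1)² + (1)² + (1)² + (-1)² + (1)² + (-1)² + (-1)² + (-1)² + (1)² + (-1)² + (-1)² + (1)² + (1)² + (1)² + (1)² + (1)² = 1 + 1 + 1 + 1 + 1 + 1 + 1 + 1 + 1 + 1 + 1 + 1 + 1 + 1 + 1 + 1 = 16.
(H·H^T)[15][13] = Σ_j H[15][j]·H[13][j] = (-1)·(1) + (-1)·(1) + (1)·(1) + (-1)·(-1) + (1)·(-1) + (-1)·(1) + (1)·(1) + (1)·(1) + (1)·(-1) + (-1)·(1) + (1)·(1) + (-1)·(-1) + (-1)·(1) + (-1)·(1) + (1)·(1) + (1)·(1) = -1 + -1 + 1 + 1 + -1 + -1 + 1 + 1 + -1 + -1 + 1 + 1 + -1 + -1 + 1 + 1 = 0.
So rows 15 and 13 are orthogonal; the diagonal entry equals n = 16.

(1,1) entry = 16; (15,13) entry = 0.
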